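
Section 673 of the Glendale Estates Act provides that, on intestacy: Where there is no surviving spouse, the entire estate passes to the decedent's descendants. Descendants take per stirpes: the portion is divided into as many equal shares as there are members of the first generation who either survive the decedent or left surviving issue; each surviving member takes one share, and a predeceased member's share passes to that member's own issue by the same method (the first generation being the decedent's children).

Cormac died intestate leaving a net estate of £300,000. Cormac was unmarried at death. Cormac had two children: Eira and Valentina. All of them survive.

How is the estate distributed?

Eira: £150,000; Valentina: £150,000

The entire £300,000 passes to the descendants.
That amount (£300,000) is divided into 2 shares of £150,000: Eira and Valentina each take £150,000.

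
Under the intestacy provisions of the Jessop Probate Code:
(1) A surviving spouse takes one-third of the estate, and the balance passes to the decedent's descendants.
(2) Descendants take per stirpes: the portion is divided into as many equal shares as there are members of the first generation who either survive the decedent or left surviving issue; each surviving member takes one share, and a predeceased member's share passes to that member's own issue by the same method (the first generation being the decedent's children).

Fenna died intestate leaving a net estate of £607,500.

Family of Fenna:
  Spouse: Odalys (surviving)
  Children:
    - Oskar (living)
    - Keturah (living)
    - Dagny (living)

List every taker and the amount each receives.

Odalys takes one-third of £607,500 = £202,500. The remaining £405,000 passes to the descendants.
The descendants' portion (£405,000) is divided into 3 shares of £135,000: Oskar, Keturah, and Dagny each take £135,000.

Odalys: £202,500; Oskar: £135,000; Keturah: £135,000; Dagny: £135,000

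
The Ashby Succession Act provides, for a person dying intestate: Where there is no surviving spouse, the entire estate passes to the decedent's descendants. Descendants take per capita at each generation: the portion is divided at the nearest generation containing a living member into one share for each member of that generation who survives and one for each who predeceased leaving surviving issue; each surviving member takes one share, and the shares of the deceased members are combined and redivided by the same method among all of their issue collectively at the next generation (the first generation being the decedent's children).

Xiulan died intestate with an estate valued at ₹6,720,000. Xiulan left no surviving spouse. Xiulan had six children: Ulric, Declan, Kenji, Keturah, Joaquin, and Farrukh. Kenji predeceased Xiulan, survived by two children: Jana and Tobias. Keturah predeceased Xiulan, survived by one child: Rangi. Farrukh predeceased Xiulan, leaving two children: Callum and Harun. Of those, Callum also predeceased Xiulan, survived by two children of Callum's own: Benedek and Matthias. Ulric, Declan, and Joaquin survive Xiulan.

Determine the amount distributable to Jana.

The entire ₹6,720,000 passes to the descendants.
That amount (₹6,720,000) is divided at the children's generation into 6 shares of ₹1,120,000. Ulric, Declan, and Joaquin each take ₹1,120,000. The 3 shares of the deceased (Kenji, Keturah, and Farrukh) are combined into a pool of ₹3,360,000.
That pool (₹3,360,000) is divided at the grandchildren's generation into 5 shares of ₹672,000. Jana, Tobias, Rangi, and Harun each take ₹672,000. The remaining share for the deceased Callum (₹672,000) is carried to the next generation.
That pool (₹672,000) is divided at the great-grandchildren's generation equally among Benedek and Matthias: ₹336,000 each.

Jana receives ₹672,000.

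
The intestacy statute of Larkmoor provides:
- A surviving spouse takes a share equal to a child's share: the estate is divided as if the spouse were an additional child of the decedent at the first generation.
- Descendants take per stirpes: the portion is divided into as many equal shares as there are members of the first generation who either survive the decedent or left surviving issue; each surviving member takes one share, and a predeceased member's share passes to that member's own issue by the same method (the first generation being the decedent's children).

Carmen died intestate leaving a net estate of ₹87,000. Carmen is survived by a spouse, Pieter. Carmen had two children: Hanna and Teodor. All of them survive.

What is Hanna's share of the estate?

The spouse counts as an additional share at the children's level, so there are 3 primary shares of ₹29,000. Pieter takes one such share (₹29,000).
The children's combined portion (₹58,000) is divided into 2 shares of ₹29,000: Hanna and Teodor each take ₹29,000.

Hanna receives ₹29,000.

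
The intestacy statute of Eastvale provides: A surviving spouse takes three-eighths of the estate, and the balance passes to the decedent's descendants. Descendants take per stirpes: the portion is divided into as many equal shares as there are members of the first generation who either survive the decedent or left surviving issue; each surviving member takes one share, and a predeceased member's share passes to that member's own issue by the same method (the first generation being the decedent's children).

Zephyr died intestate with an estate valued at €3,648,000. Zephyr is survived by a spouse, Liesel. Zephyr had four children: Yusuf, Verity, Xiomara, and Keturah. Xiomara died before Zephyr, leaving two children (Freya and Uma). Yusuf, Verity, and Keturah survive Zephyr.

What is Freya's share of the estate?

Freya receives €285,000.

Liesel takes three-eighths of €3,648,000 = €1,368,000. The remaining €2,280,000 passes to the descendants.
The descendants' portion (€2,280,000) is divided into 4 shares of €570,000: Yusuf, Verity, and Keturah each take €570,000; Xiomara's €570,000 share passes to Xiomara's issue.
Xiomara's share (€570,000) is divided into 2 shares of €285,000: Freya and Uma each take €285,000.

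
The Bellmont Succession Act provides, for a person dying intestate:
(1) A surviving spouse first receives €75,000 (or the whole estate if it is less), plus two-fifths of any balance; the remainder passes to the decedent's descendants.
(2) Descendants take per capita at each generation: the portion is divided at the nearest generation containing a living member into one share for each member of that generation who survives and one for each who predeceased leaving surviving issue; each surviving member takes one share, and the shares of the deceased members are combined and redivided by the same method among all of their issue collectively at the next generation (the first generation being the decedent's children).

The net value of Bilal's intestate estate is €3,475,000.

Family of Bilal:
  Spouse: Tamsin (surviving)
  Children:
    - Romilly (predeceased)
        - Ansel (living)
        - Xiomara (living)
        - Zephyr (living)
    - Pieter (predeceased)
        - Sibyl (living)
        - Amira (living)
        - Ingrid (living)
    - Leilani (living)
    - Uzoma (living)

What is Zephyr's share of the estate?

Zephyr receives €170,000.

Tamsin first takes €75,000, leaving a balance of €3,400,000. Tamsin then takes two-fifths of the balance (€1,360,000), for a total of €1,435,000. The remaining €2,040,000 passes to the descendants.
The descendants' portion (€2,040,000) is divided at the children's generation into 4 shares of €510,000. Leilani and Uzoma each take €510,000. The 2 shares of the deceased (Romilly and Pieter) are combined into a pool of €1,020,000.
That pool (€1,020,000) is divided at the grandchildren's generation equally among Ansel, Xiomara, Zephyr, Sibyl, Amira, and Ingrid: €170,000 each.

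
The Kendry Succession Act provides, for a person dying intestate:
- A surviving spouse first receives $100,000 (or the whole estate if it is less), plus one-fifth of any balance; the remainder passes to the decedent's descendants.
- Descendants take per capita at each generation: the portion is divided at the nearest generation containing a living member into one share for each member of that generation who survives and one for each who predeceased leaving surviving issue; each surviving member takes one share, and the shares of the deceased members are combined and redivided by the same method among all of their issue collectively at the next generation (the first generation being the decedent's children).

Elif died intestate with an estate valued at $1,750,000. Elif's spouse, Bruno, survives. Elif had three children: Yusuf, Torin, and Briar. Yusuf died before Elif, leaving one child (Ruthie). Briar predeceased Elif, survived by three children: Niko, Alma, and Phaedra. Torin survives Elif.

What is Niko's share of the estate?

Bruno first takes $100,000, leaving a balance of $1,650,000. Bruno then takes one-fifth of the balance ($330,000), for a total of $430,000. The remaining $1,320,000 passes to the descendants.
The descendants' portion ($1,320,000) is divided at the children's generation into 3 shares of $440,000. Torin takes $440,000. The 2 shares of the deceased (Yusuf and Briar) are combined into a pool of $880,000.
That pool ($880,000) is divided at the grandchildren's generation equally among Ruthie, Niko, Alma, and Phaedra: $220,000 each.

Niko receives $220,000.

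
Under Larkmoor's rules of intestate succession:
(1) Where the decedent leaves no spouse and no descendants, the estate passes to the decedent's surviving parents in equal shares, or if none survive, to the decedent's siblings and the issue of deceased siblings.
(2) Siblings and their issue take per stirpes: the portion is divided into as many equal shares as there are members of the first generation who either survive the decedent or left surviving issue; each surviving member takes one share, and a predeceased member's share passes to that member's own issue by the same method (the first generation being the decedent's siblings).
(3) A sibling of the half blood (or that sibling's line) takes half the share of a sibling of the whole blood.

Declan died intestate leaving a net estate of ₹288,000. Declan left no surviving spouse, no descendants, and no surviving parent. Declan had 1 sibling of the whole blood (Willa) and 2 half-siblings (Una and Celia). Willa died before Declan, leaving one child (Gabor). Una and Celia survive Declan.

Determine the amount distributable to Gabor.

Gabor receives ₹144,000.

The entire ₹288,000 passes to the siblings and their issue.
Counting each half-blood sibling's line as half a unit, there are 2 units in ₹288,000, so one unit is ₹144,000. Whole-blood lines (Willa) take ₹144,000 each; half-blood lines (Una and Celia) take ₹72,000 each.
Willa's share (₹144,000) passes entirely to Gabor.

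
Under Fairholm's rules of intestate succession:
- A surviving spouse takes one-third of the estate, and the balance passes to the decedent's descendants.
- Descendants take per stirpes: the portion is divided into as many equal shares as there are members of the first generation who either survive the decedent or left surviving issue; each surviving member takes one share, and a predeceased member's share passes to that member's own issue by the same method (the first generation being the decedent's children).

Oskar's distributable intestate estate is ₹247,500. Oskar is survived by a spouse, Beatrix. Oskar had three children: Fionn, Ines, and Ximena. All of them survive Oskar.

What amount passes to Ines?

Beatrix takes one-third of ₹247,500 = ₹82,500. The remaining ₹165,000 passes to the descendants.
The descendants' portion (₹165,000) is divided into 3 shares of ₹55,000: Fionn, Ines, and Ximena each take ₹55,000.

Ines receives ₹55,000.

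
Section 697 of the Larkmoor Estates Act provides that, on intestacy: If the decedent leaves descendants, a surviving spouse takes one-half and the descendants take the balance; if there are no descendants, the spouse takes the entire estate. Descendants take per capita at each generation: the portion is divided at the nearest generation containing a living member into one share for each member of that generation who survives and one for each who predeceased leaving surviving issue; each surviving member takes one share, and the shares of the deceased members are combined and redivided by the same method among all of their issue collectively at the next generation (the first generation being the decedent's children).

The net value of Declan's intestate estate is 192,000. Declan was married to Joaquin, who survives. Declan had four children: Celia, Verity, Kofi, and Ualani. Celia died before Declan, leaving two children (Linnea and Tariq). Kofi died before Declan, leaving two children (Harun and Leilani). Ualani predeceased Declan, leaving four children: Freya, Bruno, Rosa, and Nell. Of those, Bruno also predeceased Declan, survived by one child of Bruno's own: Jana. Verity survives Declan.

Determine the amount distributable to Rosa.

Rosa receives 9,000.

Joaquin takes one-half of 192,000 = 96,000. The remaining 96,000 passes to the descendants.
The descendants' portion (96,000) is divided at the children's generation into 4 shares of 24,000. Verity takes 24,000. The 3 shares of the deceased (Celia, Kofi, and Ualani) are combined into a pool of 72,000.
That pool (72,000) is divided at the grandchildren's generation into 8 shares of 9,000. Linnea, Tariq, Harun, Leilani, Freya, Rosa, and Nell each take 9,000. The remaining share for the deceased Bruno (9,000) is carried to the next generation.
That pool (9,000) passes entirely to Jana, the sole taker at the great-grandchildren's generation.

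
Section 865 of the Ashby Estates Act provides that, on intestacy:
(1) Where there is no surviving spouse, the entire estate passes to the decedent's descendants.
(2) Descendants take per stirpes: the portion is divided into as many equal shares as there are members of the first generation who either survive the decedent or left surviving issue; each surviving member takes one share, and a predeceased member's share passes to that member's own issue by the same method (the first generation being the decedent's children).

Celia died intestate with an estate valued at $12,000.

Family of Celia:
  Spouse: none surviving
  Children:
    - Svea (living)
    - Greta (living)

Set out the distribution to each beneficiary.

Svea: $6,000; Greta: $6,000

The entire $12,000 passes to the descendants.
That amount ($12,000) is divided into 2 shares of $6,000: Svea and Greta each take $6,000.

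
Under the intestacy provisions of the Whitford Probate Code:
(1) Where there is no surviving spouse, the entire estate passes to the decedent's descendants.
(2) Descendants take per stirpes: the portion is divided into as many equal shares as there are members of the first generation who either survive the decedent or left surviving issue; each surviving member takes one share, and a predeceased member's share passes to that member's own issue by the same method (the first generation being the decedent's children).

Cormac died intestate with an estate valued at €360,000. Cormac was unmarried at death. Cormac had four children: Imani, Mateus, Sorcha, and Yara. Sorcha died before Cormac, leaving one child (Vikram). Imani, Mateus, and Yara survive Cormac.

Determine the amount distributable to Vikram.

The entire €360,000 passes to the descendants.
That amount (€360,000) is divided into 4 shares of €90,000: Imani, Mateus, and Yara each take €90,000; Sorcha's €90,000 share passes to Sorcha's issue.
Sorcha's share (€90,000) passes entirely to Vikram.

Vikram receives €90,000.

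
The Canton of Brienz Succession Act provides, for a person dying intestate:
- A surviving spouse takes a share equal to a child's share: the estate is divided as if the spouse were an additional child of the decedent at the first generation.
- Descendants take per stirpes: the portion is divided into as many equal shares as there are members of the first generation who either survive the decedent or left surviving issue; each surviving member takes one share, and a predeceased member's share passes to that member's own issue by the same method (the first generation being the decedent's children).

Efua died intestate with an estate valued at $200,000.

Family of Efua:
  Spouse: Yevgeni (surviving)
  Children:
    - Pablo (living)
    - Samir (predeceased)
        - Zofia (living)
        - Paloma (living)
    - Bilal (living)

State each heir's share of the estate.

The spouse counts as an additional share at the children's level, so there are 4 primary shares of $50,000. Yevgeni takes one such share ($50,000).
The children's combined portion ($150,000) is divided into 3 shares of $50,000: Pablo and Bilal each take $50,000; Samir's $50,000 share passes to Samir's issue.
Samir's share ($50,000) is divided into 2 shares of $25,000: Zofia and Paloma each take $25,000.

Yevgeni: $50,000; Pablo: $50,000; Zofia: $25,000; Paloma: $25,000; Bilal: $50,000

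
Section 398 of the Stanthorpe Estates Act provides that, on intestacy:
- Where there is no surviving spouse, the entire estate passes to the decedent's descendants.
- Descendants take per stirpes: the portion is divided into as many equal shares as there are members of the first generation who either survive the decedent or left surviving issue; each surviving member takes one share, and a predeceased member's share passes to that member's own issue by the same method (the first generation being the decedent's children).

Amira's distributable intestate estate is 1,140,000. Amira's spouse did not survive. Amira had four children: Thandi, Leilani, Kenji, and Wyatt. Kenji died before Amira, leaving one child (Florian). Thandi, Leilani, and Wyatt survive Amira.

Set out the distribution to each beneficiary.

The entire 1,140,000 passes to the descendants.
That amount (1,140,000) is divided into 4 shares of 285,000: Thandi, Leilani, and Wyatt each take 285,000; Kenji's 285,000 share passes to Kenji's issue.
Kenji's share (285,000) passes entirely to Florian.

Thandi: 285,000; Leilani: 285,000; Florian: 285,000; Wyatt: 285,000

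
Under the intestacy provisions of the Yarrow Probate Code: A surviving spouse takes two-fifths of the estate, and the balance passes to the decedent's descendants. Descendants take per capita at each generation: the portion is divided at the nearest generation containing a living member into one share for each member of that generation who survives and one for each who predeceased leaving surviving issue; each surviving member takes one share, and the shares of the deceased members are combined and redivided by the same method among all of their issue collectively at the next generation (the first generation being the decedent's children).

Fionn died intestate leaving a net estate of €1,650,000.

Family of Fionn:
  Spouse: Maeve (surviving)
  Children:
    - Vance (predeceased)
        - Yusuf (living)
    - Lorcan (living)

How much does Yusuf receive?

Maeve takes two-fifths of €1,650,000 = €660,000. The remaining €990,000 passes to the descendants.
The descendants' portion (€990,000) is divided at the children's generation into 2 shares of €495,000. Lorcan takes €495,000. The remaining share for the deceased Vance (€495,000) is carried to the next generation.
That pool (€495,000) passes entirely to Yusuf, the sole taker at the grandchildren's generation.

Yusuf receives €495,000.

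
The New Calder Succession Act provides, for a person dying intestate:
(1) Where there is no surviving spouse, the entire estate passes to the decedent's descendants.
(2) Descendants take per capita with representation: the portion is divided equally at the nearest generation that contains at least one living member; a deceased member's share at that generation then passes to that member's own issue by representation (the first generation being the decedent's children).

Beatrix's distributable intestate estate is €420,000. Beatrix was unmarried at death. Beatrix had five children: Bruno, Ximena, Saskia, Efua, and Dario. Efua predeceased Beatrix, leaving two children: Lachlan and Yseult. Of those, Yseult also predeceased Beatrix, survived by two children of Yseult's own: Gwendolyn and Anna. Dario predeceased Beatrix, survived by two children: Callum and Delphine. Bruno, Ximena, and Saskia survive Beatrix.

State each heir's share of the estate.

The entire €420,000 passes to the descendants.
That amount (€420,000) is divided into 5 shares of €84,000: Bruno, Ximena, and Saskia each take €84,000; Efua's €84,000 share passes to Efua's issue; Dario's €84,000 share passes to Dario's issue.
Efua's share (€84,000) is divided into 2 shares of €42,000: Lachlan takes €42,000; Yseult's €42,000 share passes to Yseult's issue.
Yseult's share (€42,000) is divided into 2 shares of €21,000: Gwendolyn and Anna each take €21,000.
Dario's share (€84,000) is divided into 2 shares of €42,000: Callum and Delphine each take €42,000.

Bruno: €84,000; Ximena: €84,000; Saskia: €84,000; Lachlan: €42,000; Gwendolyn: €21,000; Anna: €21,000; Callum: €42,000; Delphine: €42,000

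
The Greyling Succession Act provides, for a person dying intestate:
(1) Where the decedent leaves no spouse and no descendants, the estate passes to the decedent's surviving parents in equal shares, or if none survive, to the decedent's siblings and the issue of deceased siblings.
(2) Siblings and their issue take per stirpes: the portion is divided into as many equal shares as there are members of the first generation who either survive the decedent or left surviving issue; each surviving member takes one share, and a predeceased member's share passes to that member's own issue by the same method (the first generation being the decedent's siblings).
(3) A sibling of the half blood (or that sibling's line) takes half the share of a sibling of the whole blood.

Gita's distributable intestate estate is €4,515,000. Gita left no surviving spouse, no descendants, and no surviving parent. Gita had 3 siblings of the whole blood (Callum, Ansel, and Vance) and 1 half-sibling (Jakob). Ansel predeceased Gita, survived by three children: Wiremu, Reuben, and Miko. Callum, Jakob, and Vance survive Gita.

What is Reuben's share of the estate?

Reuben receives €430,000.

The entire €4,515,000 passes to the siblings and their issue.
Counting each half-blood sibling's line as half a unit, there are 7/2 units in €4,515,000, so one unit is €1,290,000. Whole-blood lines (Callum, Ansel, and Vance) take €1,290,000 each; half-blood lines (Jakob) take €645,000 each.
Ansel's share (€1,290,000) is divided into 3 shares of €430,000: Wiremu, Reuben, and Miko each take €430,000.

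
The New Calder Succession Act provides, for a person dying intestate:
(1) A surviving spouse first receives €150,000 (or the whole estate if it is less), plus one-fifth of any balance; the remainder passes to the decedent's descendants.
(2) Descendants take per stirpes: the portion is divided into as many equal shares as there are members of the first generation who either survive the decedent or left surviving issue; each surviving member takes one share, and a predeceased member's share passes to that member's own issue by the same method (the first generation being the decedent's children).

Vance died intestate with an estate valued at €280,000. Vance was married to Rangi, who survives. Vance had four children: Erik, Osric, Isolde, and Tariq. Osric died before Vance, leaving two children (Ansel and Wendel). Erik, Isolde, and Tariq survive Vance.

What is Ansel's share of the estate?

Rangi first takes €150,000, leaving a balance of €130,000. Rangi then takes one-fifth of the balance (€26,000), for a total of €176,000. The remaining €104,000 passes to the descendants.
The descendants' portion (€104,000) is divided into 4 shares of €26,000: Erik, Isolde, and Tariq each take €26,000; Osric's €26,000 share passes to Osric's issue.
Osric's share (€26,000) is divided into 2 shares of €13,000: Ansel and Wendel each take €13,000.

Ansel receives €13,000.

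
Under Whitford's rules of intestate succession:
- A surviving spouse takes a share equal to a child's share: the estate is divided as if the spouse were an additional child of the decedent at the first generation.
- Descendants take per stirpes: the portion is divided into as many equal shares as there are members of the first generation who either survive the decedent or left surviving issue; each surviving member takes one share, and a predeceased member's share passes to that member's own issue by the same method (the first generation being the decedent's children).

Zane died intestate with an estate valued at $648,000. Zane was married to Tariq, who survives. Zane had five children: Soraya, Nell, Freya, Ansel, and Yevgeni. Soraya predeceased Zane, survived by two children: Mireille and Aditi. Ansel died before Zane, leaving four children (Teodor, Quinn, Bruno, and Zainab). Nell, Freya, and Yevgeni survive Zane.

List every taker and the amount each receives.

The spouse counts as an additional share at the children's level, so there are 6 primary shares of $108,000. Tariq takes one such share ($108,000).
The children's combined portion ($540,000) is divided into 5 shares of $108,000: Nell, Freya, and Yevgeni each take $108,000; Soraya's $108,000 share passes to Soraya's issue; Ansel's $108,000 share passes to Ansel's issue.
Soraya's share ($108,000) is divided into 2 shares of $54,000: Mireille and Aditi each take $54,000.
Ansel's share ($108,000) is divided into 4 shares of $27,000: Teodor, Quinn, Bruno, and Zainab each take $27,000.

Tariq: $108,000; Mireille: $54,000; Aditi: $54,000; Nell: $108,000; Freya: $108,000; Teodor: $27,000; Quinn: $27,000; Bruno: $27,000; Zainab: $27,000; Yevgeni: $108,000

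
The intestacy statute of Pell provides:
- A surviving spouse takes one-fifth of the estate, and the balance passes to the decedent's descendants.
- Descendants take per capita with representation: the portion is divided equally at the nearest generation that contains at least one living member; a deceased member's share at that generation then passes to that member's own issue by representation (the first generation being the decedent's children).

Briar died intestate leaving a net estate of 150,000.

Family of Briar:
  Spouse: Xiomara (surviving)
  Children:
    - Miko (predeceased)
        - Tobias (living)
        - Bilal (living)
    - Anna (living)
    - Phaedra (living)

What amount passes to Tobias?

Xiomara takes one-fifth of 150,000 = 30,000. The remaining 120,000 passes to the descendants.
The descendants' portion (120,000) is divided into 3 shares of 40,000: Anna and Phaedra each take 40,000; Miko's 40,000 share passes to Miko's issue.
Miko's share (40,000) is divided into 2 shares of 20,000: Tobias and Bilal each take 20,000.

Tobias receives 20,000.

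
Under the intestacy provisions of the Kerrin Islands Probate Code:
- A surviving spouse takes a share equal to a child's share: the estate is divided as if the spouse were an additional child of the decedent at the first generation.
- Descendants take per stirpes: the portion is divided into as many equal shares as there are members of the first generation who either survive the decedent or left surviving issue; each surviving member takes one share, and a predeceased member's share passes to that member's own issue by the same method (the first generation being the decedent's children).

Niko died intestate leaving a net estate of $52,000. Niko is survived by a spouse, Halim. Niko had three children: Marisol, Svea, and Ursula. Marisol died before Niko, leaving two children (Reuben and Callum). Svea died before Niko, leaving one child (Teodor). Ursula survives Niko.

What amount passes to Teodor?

Teodor receives $13,000.

The spouse counts as an additional share at the children's level, so there are 4 primary shares of $13,000. Halim takes one such share ($13,000).
The children's combined portion ($39,000) is divided into 3 shares of $13,000: Ursula takes $13,000; Marisol's $13,000 share passes to Marisol's issue; Svea's $13,000 share passes to Svea's issue.
Marisol's share ($13,000) is divided into 2 shares of $6,500: Reuben and Callum each take $6,500.
Svea's share ($13,000) passes entirely to Teodor.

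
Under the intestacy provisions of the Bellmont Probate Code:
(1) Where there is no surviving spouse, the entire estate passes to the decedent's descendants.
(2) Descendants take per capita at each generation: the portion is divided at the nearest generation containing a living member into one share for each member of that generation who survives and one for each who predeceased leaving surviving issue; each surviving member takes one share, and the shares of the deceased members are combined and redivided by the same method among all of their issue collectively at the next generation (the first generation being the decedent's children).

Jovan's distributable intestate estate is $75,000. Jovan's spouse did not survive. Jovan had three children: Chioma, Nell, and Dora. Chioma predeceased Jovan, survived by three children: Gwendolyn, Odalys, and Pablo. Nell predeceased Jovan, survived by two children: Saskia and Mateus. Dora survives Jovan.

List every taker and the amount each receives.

Gwendolyn: $10,000; Odalys: $10,000; Pablo: $10,000; Saskia: $10,000; Mateus: $10,000; Dora: $25,000

The entire $75,000 passes to the descendants.
That amount ($75,000) is divided at the children's generation into 3 shares of $25,000. Dora takes $25,000. The 2 shares of the deceased (Chioma and Nell) are combined into a pool of $50,000.
That pool ($50,000) is divided at the grandchildren's generation equally among Gwendolyn, Odalys, Pablo, Saskia, and Mateus: $10,000 each.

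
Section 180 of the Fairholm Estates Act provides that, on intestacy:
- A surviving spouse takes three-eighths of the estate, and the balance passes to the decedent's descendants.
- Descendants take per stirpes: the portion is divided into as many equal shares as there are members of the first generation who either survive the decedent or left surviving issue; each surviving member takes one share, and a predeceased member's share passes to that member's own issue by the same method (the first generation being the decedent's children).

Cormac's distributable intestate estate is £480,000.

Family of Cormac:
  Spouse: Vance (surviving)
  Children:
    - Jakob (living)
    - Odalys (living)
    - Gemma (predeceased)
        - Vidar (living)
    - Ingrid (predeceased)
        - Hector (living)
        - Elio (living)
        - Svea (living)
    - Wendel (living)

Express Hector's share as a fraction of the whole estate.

Vance takes three-eighths of £480,000 = £180,000. The remaining £300,000 passes to the descendants.
The descendants' portion (£300,000) is divided into 5 shares of £60,000: Jakob, Odalys, and Wendel each take £60,000; Gemma's £60,000 share passes to Gemma's issue; Ingrid's £60,000 share passes to Ingrid's issue.
Gemma's share (£60,000) passes entirely to Vidar.
Ingrid's share (£60,000) is divided into 3 shares of £20,000: Hector, Elio, and Svea each take £20,000.

Hector receives 1/24 of the estate.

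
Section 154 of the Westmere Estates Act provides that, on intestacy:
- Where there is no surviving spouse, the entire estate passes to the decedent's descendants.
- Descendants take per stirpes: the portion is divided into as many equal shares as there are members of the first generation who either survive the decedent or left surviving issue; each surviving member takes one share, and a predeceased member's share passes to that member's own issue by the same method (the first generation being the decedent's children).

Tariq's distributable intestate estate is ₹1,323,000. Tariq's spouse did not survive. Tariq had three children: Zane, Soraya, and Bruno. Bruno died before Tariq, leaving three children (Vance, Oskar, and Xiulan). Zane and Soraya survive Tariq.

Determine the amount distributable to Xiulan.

Xiulan receives ₹147,000.

The entire ₹1,323,000 passes to the descendants.
That amount (₹1,323,000) is divided into 3 shares of ₹441,000: Zane and Soraya each take ₹441,000; Bruno's ₹441,000 share passes to Bruno's issue.
Bruno's share (₹441,000) is divided into 3 shares of ₹147,000: Vance, Oskar, and Xiulan each take ₹147,000.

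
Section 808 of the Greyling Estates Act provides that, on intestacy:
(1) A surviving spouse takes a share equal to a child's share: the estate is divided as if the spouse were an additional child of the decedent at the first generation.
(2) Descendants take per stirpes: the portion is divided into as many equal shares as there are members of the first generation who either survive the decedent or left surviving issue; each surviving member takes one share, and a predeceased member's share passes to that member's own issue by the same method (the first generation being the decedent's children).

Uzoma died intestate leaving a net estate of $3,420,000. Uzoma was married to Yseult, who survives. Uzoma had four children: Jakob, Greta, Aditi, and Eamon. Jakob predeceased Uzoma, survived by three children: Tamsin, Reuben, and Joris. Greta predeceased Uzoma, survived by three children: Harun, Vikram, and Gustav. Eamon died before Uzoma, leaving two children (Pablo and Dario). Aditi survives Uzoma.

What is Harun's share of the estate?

Harun receives $228,000.

The spouse counts as an additional share at the children's level, so there are 5 primary shares of $684,000. Yseult takes one such share ($684,000).
The children's combined portion ($2,736,000) is divided into 4 shares of $684,000: Aditi takes $684,000; Jakob's $684,000 share passes to Jakob's issue; Greta's $684,000 share passes to Greta's issue; Eamon's $684,000 share passes to Eamon's issue.
Jakob's share ($684,000) is divided into 3 shares of $228,000: Tamsin, Reuben, and Joris each take $228,000.
Greta's share ($684,000) is divided into 3 shares of $228,000: Harun, Vikram, and Gustav each take $228,000.
Eamon's share ($684,000) is divided into 2 shares of $342,000: Pablo and Dario each take $342,000.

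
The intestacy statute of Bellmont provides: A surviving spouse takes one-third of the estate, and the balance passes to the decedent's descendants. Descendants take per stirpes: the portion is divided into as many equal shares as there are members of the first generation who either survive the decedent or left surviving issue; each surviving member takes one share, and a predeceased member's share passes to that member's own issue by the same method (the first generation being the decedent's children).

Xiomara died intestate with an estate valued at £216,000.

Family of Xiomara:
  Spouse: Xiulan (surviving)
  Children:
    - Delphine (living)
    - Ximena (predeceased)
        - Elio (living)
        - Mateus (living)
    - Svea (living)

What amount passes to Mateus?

Xiulan takes one-third of £216,000 = £72,000. The remaining £144,000 passes to the descendants.
The descendants' portion (£144,000) is divided into 3 shares of £48,000: Delphine and Svea each take £48,000; Ximena's £48,000 share passes to Ximena's issue.
Ximena's share (£48,000) is divided into 2 shares of £24,000: Elio and Mateus each take £24,000.

Mateus receives £24,000.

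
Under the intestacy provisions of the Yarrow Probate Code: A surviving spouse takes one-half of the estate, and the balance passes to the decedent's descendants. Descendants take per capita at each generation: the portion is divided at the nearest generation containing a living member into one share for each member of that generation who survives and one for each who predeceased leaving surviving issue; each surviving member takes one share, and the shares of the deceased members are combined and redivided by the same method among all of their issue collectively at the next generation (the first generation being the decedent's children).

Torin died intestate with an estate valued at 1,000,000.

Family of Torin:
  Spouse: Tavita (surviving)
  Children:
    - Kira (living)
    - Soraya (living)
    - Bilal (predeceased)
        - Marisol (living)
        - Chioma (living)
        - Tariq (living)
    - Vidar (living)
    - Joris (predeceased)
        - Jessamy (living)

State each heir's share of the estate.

Tavita: 500,000; Kira: 100,000; Soraya: 100,000; Marisol: 50,000; Chioma: 50,000; Tariq: 50,000; Vidar: 100,000; Jessamy: 50,000

Tavita takes one-half of 1,000,000 = 500,000. The remaining 500,000 passes to the descendants.
The descendants' portion (500,000) is divided at the children's generation into 5 shares of 100,000. Kira, Soraya, and Vidar each take 100,000. The 2 shares of the deceased (Bilal and Joris) are combined into a pool of 200,000.
That pool (200,000) is divided at the grandchildren's generation equally among Marisol, Chioma, Tariq, and Jessamy: 50,000 each.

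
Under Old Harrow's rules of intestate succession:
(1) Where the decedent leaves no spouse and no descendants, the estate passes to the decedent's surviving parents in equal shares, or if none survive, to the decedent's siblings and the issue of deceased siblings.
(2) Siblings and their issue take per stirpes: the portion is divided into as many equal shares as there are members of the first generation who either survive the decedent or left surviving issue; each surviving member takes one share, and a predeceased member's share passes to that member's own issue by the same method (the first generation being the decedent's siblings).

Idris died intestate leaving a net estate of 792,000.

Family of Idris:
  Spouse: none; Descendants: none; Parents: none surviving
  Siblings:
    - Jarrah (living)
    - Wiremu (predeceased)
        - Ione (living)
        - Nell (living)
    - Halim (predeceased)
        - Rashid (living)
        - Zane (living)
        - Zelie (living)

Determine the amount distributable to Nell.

Nell receives 132,000.

The entire 792,000 passes to the siblings and their issue.
That amount (792,000) is divided into 3 shares of 264,000: Jarrah takes 264,000; Wiremu's 264,000 share passes to Wiremu's issue; Halim's 264,000 share passes to Halim's issue.
Wiremu's share (264,000) is divided into 2 shares of 132,000: Ione and Nell each take 132,000.
Halim's share (264,000) is divided into 3 shares of 88,000: Rashid, Zane, and Zelie each take 88,000.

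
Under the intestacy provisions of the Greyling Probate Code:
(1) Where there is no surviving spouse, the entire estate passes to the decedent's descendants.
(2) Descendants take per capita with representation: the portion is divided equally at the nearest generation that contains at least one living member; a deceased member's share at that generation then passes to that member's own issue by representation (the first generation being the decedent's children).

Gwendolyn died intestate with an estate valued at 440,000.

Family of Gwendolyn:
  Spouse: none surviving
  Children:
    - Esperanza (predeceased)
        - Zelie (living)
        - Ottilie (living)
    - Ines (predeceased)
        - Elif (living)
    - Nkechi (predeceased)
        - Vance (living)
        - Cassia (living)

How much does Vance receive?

The entire 440,000 passes to the descendants.
No child survives, so the initial division is made at the grandchildren's generation.
That amount (440,000) is divided into 5 shares of 88,000: Zelie, Ottilie, Elif, Vance, and Cassia each take 88,000.

Vance receives 88,000.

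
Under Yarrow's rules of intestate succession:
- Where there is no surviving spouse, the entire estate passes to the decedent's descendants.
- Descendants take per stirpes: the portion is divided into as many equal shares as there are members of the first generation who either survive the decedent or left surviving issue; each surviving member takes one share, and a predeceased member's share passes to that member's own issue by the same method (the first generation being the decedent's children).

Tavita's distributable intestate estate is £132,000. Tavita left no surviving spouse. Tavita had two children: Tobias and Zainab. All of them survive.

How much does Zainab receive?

Zainab receives £66,000.

The entire £132,000 passes to the descendants.
That amount (£132,000) is divided into 2 shares of £66,000: Tobias and Zainab each take £66,000.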